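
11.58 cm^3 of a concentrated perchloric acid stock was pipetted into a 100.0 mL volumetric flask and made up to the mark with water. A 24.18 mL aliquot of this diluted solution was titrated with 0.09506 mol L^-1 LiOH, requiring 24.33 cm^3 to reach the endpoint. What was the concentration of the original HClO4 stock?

n(LiOH) = 0.09506 x 0.02433 = 0.002313 mol.
n(HClO4) in the aliquot = 0.002313 mol.
[diluted HClO4] = 0.002313 / 0.02418 = 0.09565 M.
Dilution factor = 100.0/11.58 = 8.636, so [stock] = 0.09565 x 8.636 = 0.826 M.

0.826 M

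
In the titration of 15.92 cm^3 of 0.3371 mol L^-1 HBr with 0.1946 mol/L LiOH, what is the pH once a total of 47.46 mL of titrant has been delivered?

12.79

n(acid) = 0.3371 x 0.01592 = 0.005367 mol; n(LiOH) added = 0.1946 x 0.04746 = 0.009236 mol.
Base is in excess by 0.009236 - 0.005367 = 0.003869 mol in a total volume of 0.06338 L.
[OH^-] = 0.003869/0.06338 = 0.06105 M, so pOH = 1.21 and pH = 14.00 - 1.21 = 12.79.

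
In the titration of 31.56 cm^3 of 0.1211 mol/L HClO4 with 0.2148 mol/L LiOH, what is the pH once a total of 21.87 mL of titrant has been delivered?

12.21

n(acid) = 0.1211 x 0.03156 = 0.003822 mol; n(LiOH) added = 0.2148 x 0.02187 = 0.004698 mol.
Base is in excess by 0.004698 - 0.003822 = 0.0008758 mol in a total volume of 0.05343 L.
[OH^-] = 0.0008758/0.05343 = 0.01639 M, so pOH = 1.79 and pH = 14.00 - 1.79 = 12.21.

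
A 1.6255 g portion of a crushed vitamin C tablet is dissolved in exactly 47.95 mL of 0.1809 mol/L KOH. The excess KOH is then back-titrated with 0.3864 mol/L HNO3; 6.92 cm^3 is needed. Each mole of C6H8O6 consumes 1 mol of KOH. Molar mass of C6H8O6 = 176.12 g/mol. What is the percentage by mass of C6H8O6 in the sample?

65.0%

Total n(KOH) added = 0.1809 x 0.04795 = 0.008674 mol.
n(HNO3) used = 0.3864 x 0.006920 = 0.002674 mol, which equals the excess n(KOH).
So n(KOH) consumed by the sample = 0.008674 - 0.002674 = 0.006000 mol.
n(C6H8O6) = 0.006000 / 1 = 0.006000 mol.
mass C6H8O6 = 0.006000 x 176.12 = 1.057 g, so %C6H8O6 = 1.057/1.6255 x 100 = 65.0%.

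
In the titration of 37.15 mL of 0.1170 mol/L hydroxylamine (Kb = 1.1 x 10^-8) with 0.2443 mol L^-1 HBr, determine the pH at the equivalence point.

n(NH2OH) = 0.1170 x 0.03715 = 0.004347 mol; V(HBr) at equivalence = 0.004347/0.2443 = 0.01779 L.
At equivalence the base is fully converted to NH3OH+; total volume = 0.05494 L, so [NH3OH+] = 0.004347/0.05494 = 0.07911 M.
Ka(NH3OH+) = Kw/Kb = 1.0e-14 / 1.1 x 10^-8 = 9.09e-7.
[H^+] = sqrt(Ka x [NH3OH+]) = sqrt(9.09e-7 x 0.07911) = 0.000268 M.
pH = -log(0.000268) = 3.57.

3.57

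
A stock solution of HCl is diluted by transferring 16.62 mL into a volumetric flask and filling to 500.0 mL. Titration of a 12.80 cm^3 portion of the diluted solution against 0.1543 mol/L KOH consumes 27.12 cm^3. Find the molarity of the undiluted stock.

9.84 M

n(KOH) = 0.1543 x 0.02712 = 0.004185 mol.
n(HCl) in the aliquot = 0.004185 mol.
[diluted HCl] = 0.004185 / 0.01280 = 0.3269 M.
Dilution factor = 500.0/16.62 = 30.08, so [stock] = 0.3269 x 30.08 = 9.84 M.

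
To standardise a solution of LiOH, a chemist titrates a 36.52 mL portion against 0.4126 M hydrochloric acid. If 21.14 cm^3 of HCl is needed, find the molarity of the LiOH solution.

n(HCl) delivered = 0.4126 x 0.02114 = 0.008722 mol.
For a 1:1 reaction, n(LiOH) = 0.008722 mol.
[LiOH] = 0.008722 mol / 0.03652 L = 0.239 M.

0.239 M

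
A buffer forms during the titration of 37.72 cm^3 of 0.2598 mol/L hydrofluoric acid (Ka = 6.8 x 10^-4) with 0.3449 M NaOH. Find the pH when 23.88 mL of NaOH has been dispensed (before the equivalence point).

Initial n(HF) = 0.2598 x 0.03772 = 0.009800 mol.
n(NaOH) added = 0.3449 x 0.02388 = 0.008236 mol, converting that many moles of HF to F-.
Remaining n(HF) = 0.001563 mol; n(F-) = 0.008236 mol.
By Henderson-Hasselbalch, pH = pKa + log([A^-]/[HA]) = 3.17 + log(0.008236/0.001563) = 3.17 + (+0.72) = 3.89.

3.89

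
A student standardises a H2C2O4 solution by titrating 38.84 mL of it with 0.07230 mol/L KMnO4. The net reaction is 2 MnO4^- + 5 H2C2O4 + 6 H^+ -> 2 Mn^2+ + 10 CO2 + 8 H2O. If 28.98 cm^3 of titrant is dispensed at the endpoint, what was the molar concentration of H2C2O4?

n(KMnO4) = 0.07230 x 0.02898 = 0.002095 mol.
From the balanced equation, 2 mol KMnO4 reacts with 5 mol H2C2O4, so n(H2C2O4) = 0.002095 x 5/2 = 0.005238 mol.
[H2C2O4] = 0.005238 / 0.03884 L = 0.135 M.

0.135 M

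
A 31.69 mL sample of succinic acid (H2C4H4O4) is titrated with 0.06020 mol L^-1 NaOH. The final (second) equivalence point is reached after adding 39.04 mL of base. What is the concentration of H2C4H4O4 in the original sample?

n(NaOH) = 0.06020 x 0.03904 = 0.002350 mol.
At the final (second) equivalence point, 2 mol OH^- react per mol H2C4H4O4, so n(H2C4H4O4) = 0.002350 / 2 = 0.001175 mol.
[H2C4H4O4] = 0.001175 / 0.03169 L = 0.0371 M.

0.0371 M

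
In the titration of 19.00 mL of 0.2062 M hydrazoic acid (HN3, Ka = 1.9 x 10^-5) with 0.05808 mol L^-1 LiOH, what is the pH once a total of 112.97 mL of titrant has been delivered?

12.30

n(acid) = 0.2062 x 0.01900 = 0.003918 mol; n(LiOH) added = 0.05808 x 0.1130 = 0.006561 mol.
Base is in excess by 0.006561 - 0.003918 = 0.002643 mol in a total volume of 0.1320 L.
[OH^-] = 0.002643/0.1320 = 0.02003 M, so pOH = 1.70 and pH = 14.00 - 1.70 = 12.30.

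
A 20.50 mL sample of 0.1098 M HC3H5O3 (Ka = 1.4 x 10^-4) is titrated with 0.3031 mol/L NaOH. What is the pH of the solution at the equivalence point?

8.38

n(HC3H5O3) = 0.1098 x 0.02050 = 0.002251 mol; V(NaOH) at equivalence = 0.002251/0.3031 = 0.007426 L.
At equivalence all the acid is converted to C3H5O3-; total volume = 0.02050 + 0.007426 = 0.02793 L, so [C3H5O3-] = 0.002251/0.02793 = 0.08060 M.
Kb = Kw/Ka = 1.0e-14 / 1.4 x 10^-4 = 7.14e-11.
[OH^-] = sqrt(Kb x [C3H5O3-]) = sqrt(7.14e-11 x 0.08060) = 2.40e-6 M.
pOH = 5.62, so pH = 14.00 - 5.62 = 8.38.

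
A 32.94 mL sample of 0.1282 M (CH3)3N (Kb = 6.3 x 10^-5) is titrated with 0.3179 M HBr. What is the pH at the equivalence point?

5.42

n((CH3)3N) = 0.1282 x 0.03294 = 0.004223 mol; V(HBr) at equivalence = 0.004223/0.3179 = 0.01328 L.
At equivalence the base is fully converted to (CH3)3NH+; total volume = 0.04622 L, so [(CH3)3NH+] = 0.004223/0.04622 = 0.09136 M.
Ka((CH3)3NH+) = Kw/Kb = 1.0e-14 / 6.3 x 10^-5 = 1.59e-10.
[H^+] = sqrt(Ka x [(CH3)3NH+]) = sqrt(1.59e-10 x 0.09136) = 3.81e-6 M.
pH = -log(3.81e-6) = 5.42.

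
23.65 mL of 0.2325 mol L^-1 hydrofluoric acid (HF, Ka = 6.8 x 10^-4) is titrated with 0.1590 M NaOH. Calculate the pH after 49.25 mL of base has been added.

n(acid) = 0.2325 x 0.02365 = 0.005499 mol; n(NaOH) added = 0.1590 x 0.04925 = 0.007831 mol.
Base is in excess by 0.007831 - 0.005499 = 0.002332 mol in a total volume of 0.07290 L.
[OH^-] = 0.002332/0.07290 = 0.03199 M, so pOH = 1.49 and pH = 14.00 - 1.49 = 12.51.

12.51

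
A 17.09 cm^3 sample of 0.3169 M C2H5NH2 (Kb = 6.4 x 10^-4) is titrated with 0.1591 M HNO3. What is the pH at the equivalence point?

5.89

n(C2H5NH2) = 0.3169 x 0.01709 = 0.005416 mol; V(HNO3) at equivalence = 0.005416/0.1591 = 0.03404 L.
At equivalence the base is fully converted to C2H5NH3+; total volume = 0.05113 L, so [C2H5NH3+] = 0.005416/0.05113 = 0.1059 M.
Ka(C2H5NH3+) = Kw/Kb = 1.0e-14 / 6.4 x 10^-4 = 1.56e-11.
[H^+] = sqrt(Ka x [C2H5NH3+]) = sqrt(1.56e-11 x 0.1059) = 1.29e-6 M.
pH = -log(1.29e-6) = 5.89.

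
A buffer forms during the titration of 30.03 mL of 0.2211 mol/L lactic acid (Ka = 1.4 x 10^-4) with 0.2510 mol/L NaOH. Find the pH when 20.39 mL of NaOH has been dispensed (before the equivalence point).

4.38

Initial n(HC3H5O3) = 0.2211 x 0.03003 = 0.006640 mol.
n(NaOH) added = 0.2510 x 0.02039 = 0.005118 mol, converting that many moles of HC3H5O3 to C3H5O3-.
Remaining n(HC3H5O3) = 0.001522 mol; n(C3H5O3-) = 0.005118 mol.
By Henderson-Hasselbalch, pH = pKa + log([A^-]/[HA]) = 3.85 + log(0.005118/0.001522) = 3.85 + (+0.53) = 4.38.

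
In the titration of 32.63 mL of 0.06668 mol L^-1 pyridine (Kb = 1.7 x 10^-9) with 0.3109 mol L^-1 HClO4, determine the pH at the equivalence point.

3.25

n(C5H5N) = 0.06668 x 0.03263 = 0.002176 mol; V(HClO4) at equivalence = 0.002176/0.3109 = 0.006998 L.
At equivalence the base is fully converted to C5H5NH+; total volume = 0.03963 L, so [C5H5NH+] = 0.002176/0.03963 = 0.05490 M.
Ka(C5H5NH+) = Kw/Kb = 1.0e-14 / 1.7 x 10^-9 = 5.88e-6.
[H^+] = sqrt(Ka x [C5H5NH+]) = sqrt(5.88e-6 x 0.05490) = 0.000568 M.
pH = -log(0.000568) = 3.25.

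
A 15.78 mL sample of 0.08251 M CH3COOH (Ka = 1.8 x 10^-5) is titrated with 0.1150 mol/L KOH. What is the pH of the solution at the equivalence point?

n(CH3COOH) = 0.08251 x 0.01578 = 0.001302 mol; V(KOH) at equivalence = 0.001302/0.1150 = 0.01132 L.
At equivalence all the acid is converted to CH3COO-; total volume = 0.01578 + 0.01132 = 0.02710 L, so [CH3COO-] = 0.001302/0.02710 = 0.04804 M.
Kb = Kw/Ka = 1.0e-14 / 1.8 x 10^-5 = 5.56e-10.
[OH^-] = sqrt(Kb x [CH3COO-]) = sqrt(5.56e-10 x 0.04804) = 5.17e-6 M.
pOH = 5.29, so pH = 14.00 - 5.29 = 8.71.

8.71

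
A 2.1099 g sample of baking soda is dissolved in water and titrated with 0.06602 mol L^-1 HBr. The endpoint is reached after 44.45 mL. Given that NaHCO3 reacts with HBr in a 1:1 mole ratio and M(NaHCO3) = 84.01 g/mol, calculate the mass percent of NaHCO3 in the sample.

n(HBr) = 0.06602 x 0.04445 = 0.002935 mol.
n(NaHCO3) = 0.002935 / 1 = 0.002935 mol.
mass of NaHCO3 = 0.002935 x 84.01 = 0.2465 g.
% purity = 0.2465 / 2.1099 x 100 = 11.7%.

11.7%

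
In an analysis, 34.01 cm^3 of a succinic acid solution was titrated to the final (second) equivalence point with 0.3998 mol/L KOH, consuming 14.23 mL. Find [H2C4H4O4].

0.0836 M

n(KOH) = 0.3998 x 0.01423 = 0.005689 mol.
At the final (second) equivalence point, 2 mol OH^- react per mol H2C4H4O4, so n(H2C4H4O4) = 0.005689 / 2 = 0.002845 mol.
[H2C4H4O4] = 0.002845 / 0.03401 L = 0.0836 M.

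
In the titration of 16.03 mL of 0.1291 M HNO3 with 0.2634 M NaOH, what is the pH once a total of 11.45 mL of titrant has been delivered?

12.54

n(acid) = 0.1291 x 0.01603 = 0.002069 mol; n(NaOH) added = 0.2634 x 0.01145 = 0.003016 mol.
Base is in excess by 0.003016 - 0.002069 = 0.0009465 mol in a total volume of 0.02748 L.
[OH^-] = 0.0009465/0.02748 = 0.03444 M, so pOH = 1.46 and pH = 14.00 - 1.46 = 12.54.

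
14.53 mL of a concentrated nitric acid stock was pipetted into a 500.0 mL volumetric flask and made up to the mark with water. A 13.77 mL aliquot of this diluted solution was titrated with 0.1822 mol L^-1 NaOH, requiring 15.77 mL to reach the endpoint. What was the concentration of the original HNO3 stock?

n(NaOH) = 0.1822 x 0.01577 = 0.002873 mol.
n(HNO3) in the aliquot = 0.002873 mol.
[diluted HNO3] = 0.002873 / 0.01377 = 0.2087 M.
Dilution factor = 500.0/14.53 = 34.41, so [stock] = 0.2087 x 34.41 = 7.18 M.

7.18 M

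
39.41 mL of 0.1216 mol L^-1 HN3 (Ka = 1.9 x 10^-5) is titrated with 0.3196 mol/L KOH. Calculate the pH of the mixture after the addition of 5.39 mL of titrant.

Initial n(HN3) = 0.1216 x 0.03941 = 0.004792 mol.
n(KOH) added = 0.3196 x 0.005390 = 0.001723 mol, converting that many moles of HN3 to N3-.
Remaining n(HN3) = 0.003070 mol; n(N3-) = 0.001723 mol.
By Henderson-Hasselbalch, pH = pKa + log([A^-]/[HA]) = 4.72 + log(0.001723/0.003070) = 4.72 + (-0.25) = 4.47.

4.47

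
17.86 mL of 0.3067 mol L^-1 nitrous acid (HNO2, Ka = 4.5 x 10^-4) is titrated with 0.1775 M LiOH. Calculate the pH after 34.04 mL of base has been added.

12.04

n(acid) = 0.3067 x 0.01786 = 0.005478 mol; n(LiOH) added = 0.1775 x 0.03404 = 0.006042 mol.
Base is in excess by 0.006042 - 0.005478 = 0.0005644 mol in a total volume of 0.05190 L.
[OH^-] = 0.0005644/0.05190 = 0.01088 M, so pOH = 1.96 and pH = 14.00 - 1.96 = 12.04.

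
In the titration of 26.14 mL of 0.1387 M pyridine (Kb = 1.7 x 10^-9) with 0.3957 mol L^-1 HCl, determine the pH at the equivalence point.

3.11

n(C5H5N) = 0.1387 x 0.02614 = 0.003626 mol; V(HCl) at equivalence = 0.003626/0.3957 = 0.009163 L.
At equivalence the base is fully converted to C5H5NH+; total volume = 0.03530 L, so [C5H5NH+] = 0.003626/0.03530 = 0.1027 M.
Ka(C5H5NH+) = Kw/Kb = 1.0e-14 / 1.7 x 10^-9 = 5.88e-6.
[H^+] = sqrt(Ka x [C5H5NH+]) = sqrt(5.88e-6 x 0.1027) = 0.000777 M.
pH = -log(0.000777) = 3.11.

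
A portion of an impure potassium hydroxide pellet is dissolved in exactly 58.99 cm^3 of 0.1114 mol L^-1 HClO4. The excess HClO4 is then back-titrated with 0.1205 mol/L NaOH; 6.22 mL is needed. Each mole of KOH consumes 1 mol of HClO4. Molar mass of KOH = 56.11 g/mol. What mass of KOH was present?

0.327 g

Total n(HClO4) added = 0.1114 x 0.05899 = 0.006571 mol.
n(NaOH) used = 0.1205 x 0.006220 = 0.0007495 mol, which equals the excess n(HClO4).
So n(HClO4) consumed by the sample = 0.006571 - 0.0007495 = 0.005822 mol.
n(KOH) = 0.005822 / 1 = 0.005822 mol.
mass = 0.005822 mol x 56.11 g/mol = 0.327 g.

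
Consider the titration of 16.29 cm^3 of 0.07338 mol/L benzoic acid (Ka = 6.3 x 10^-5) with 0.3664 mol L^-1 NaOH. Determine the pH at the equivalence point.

n(C6H5COOH) = 0.07338 x 0.01629 = 0.001195 mol; V(NaOH) at equivalence = 0.001195/0.3664 = 0.003262 L.
At equivalence all the acid is converted to C6H5COO-; total volume = 0.01629 + 0.003262 = 0.01955 L, so [C6H5COO-] = 0.001195/0.01955 = 0.06114 M.
Kb = Kw/Ka = 1.0e-14 / 6.3 x 10^-5 = 1.59e-10.
[OH^-] = sqrt(Kb x [C6H5COO-]) = sqrt(1.59e-10 x 0.06114) = 3.12e-6 M.
pOH = 5.51, so pH = 14.00 - 5.51 = 8.49.

8.49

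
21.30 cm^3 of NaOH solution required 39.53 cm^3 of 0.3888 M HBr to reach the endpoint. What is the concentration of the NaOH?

0.722 M

n(HBr) delivered = 0.3888 x 0.03953 = 0.01537 mol.
For a 1:1 reaction, n(NaOH) = 0.01537 mol.
[NaOH] = 0.01537 mol / 0.02130 L = 0.722 M.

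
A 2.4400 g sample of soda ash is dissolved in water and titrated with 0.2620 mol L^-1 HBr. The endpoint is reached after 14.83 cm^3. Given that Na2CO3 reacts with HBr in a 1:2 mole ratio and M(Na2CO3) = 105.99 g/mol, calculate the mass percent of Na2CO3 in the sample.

n(HBr) = 0.2620 x 0.01483 = 0.003885 mol.
n(Na2CO3) = 0.003885 / 2 = 0.001943 mol.
mass of Na2CO3 = 0.001943 x 105.99 = 0.2059 g.
% purity = 0.2059 / 2.4400 x 100 = 8.44%.

8.44%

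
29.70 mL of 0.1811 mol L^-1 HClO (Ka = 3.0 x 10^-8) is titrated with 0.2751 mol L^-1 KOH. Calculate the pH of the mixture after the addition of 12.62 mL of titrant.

Initial n(HClO) = 0.1811 x 0.02970 = 0.005379 mol.
n(KOH) added = 0.2751 x 0.01262 = 0.003472 mol, converting that many moles of HClO to ClO-.
Remaining n(HClO) = 0.001907 mol; n(ClO-) = 0.003472 mol.
By Henderson-Hasselbalch, pH = pKa + log([A^-]/[HA]) = 7.52 + log(0.003472/0.001907) = 7.52 + (+0.26) = 7.78.

7.78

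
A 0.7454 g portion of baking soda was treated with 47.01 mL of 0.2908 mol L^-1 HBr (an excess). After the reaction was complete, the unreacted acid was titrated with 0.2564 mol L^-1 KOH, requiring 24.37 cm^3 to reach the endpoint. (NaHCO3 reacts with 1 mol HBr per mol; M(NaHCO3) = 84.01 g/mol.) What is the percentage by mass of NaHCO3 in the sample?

Total n(HBr) added = 0.2908 x 0.04701 = 0.01367 mol.
n(KOH) used = 0.2564 x 0.02437 = 0.006248 mol, which equals the excess n(HBr).
So n(HBr) consumed by the sample = 0.01367 - 0.006248 = 0.007422 mol.
n(NaHCO3) = 0.007422 / 1 = 0.007422 mol.
mass NaHCO3 = 0.007422 x 84.01 = 0.6235 g, so %NaHCO3 = 0.6235/0.7454 x 100 = 83.6%.

83.6%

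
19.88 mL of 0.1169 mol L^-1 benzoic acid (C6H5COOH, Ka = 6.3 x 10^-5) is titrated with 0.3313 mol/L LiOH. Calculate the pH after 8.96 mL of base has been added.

n(acid) = 0.1169 x 0.01988 = 0.002324 mol; n(LiOH) added = 0.3313 x 0.008960 = 0.002968 mol.
Base is in excess by 0.002968 - 0.002324 = 0.0006445 mol in a total volume of 0.02884 L.
[OH^-] = 0.0006445/0.02884 = 0.02235 M, so pOH = 1.65 and pH = 14.00 - 1.65 = 12.35.

12.35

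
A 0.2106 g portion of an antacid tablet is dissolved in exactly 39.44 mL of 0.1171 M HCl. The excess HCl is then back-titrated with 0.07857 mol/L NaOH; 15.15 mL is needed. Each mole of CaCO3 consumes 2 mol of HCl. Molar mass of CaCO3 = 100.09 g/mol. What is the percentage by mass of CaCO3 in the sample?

Total n(HCl) added = 0.1171 x 0.03944 = 0.004618 mol.
n(NaOH) used = 0.07857 x 0.01515 = 0.001190 mol, which equals the excess n(HCl).
So n(HCl) consumed by the sample = 0.004618 - 0.001190 = 0.003428 mol.
n(CaCO3) = 0.003428 / 2 = 0.001714 mol.
mass CaCO3 = 0.001714 x 100.09 = 0.1716 g, so %CaCO3 = 0.1716/0.2106 x 100 = 81.5%.

81.5%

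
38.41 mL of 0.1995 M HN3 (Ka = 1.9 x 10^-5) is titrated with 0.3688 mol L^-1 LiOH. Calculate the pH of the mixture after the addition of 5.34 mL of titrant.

Initial n(HN3) = 0.1995 x 0.03841 = 0.007663 mol.
n(LiOH) added = 0.3688 x 0.005340 = 0.001969 mol, converting that many moles of HN3 to N3-.
Remaining n(HN3) = 0.005693 mol; n(N3-) = 0.001969 mol.
By Henderson-Hasselbalch, pH = pKa + log([A^-]/[HA]) = 4.72 + log(0.001969/0.005693) = 4.72 + (-0.46) = 4.26.

4.26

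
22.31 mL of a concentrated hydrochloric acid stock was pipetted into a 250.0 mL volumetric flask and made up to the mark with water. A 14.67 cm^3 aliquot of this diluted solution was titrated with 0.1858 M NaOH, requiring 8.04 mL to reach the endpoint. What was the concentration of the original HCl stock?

n(NaOH) = 0.1858 x 0.008040 = 0.001494 mol.
n(HCl) in the aliquot = 0.001494 mol.
[diluted HCl] = 0.001494 / 0.01467 = 0.1018 M.
Dilution factor = 250.0/22.31 = 11.21, so [stock] = 0.1018 x 11.21 = 1.14 M.

1.14 M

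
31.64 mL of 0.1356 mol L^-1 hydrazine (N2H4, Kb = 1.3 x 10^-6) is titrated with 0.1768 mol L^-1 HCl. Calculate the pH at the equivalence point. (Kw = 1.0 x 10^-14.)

n(N2H4) = 0.1356 x 0.03164 = 0.004290 mol; V(HCl) at equivalence = 0.004290/0.1768 = 0.02427 L.
At equivalence the base is fully converted to N2H5+; total volume = 0.05591 L, so [N2H5+] = 0.004290/0.05591 = 0.07674 M.
Ka(N2H5+) = Kw/Kb = 1.0e-14 / 1.3 x 10^-6 = 7.69e-9.
[H^+] = sqrt(Ka x [N2H5+]) = sqrt(7.69e-9 x 0.07674) = 2.43e-5 M.
pH = -log(2.43e-5) = 4.61.

4.61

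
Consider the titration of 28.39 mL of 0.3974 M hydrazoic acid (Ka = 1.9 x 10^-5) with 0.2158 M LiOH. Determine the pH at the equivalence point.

n(HN3) = 0.3974 x 0.02839 = 0.01128 mol; V(LiOH) at equivalence = 0.01128/0.2158 = 0.05228 L.
At equivalence all the acid is converted to N3-; total volume = 0.02839 + 0.05228 = 0.08067 L, so [N3-] = 0.01128/0.08067 = 0.1399 M.
Kb = Kw/Ka = 1.0e-14 / 1.9 x 10^-5 = 5.26e-10.
[OH^-] = sqrt(Kb x [N3-]) = sqrt(5.26e-10 x 0.1399) = 8.58e-6 M.
pOH = 5.07, so pH = 14.00 - 5.07 = 8.93.

8.93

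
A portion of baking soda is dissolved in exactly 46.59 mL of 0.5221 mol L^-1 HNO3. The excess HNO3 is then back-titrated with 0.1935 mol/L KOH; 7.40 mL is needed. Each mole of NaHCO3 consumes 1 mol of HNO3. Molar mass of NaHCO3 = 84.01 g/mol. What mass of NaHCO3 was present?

1.92 g

Total n(HNO3) added = 0.5221 x 0.04659 = 0.02432 mol.
n(KOH) used = 0.1935 x 0.007400 = 0.001432 mol, which equals the excess n(HNO3).
So n(HNO3) consumed by the sample = 0.02432 - 0.001432 = 0.02289 mol.
n(NaHCO3) = 0.02289 / 1 = 0.02289 mol.
mass = 0.02289 mol x 84.01 g/mol = 1.92 g.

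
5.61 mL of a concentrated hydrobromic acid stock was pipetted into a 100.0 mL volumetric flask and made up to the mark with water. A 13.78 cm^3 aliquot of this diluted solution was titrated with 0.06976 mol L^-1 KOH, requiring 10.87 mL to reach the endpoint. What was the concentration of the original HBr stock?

0.981 M

n(KOH) = 0.06976 x 0.01087 = 0.0007583 mol.
n(HBr) in the aliquot = 0.0007583 mol.
[diluted HBr] = 0.0007583 / 0.01378 = 0.05503 M.
Dilution factor = 100.0/5.610 = 17.83, so [stock] = 0.05503 x 17.83 = 0.981 M.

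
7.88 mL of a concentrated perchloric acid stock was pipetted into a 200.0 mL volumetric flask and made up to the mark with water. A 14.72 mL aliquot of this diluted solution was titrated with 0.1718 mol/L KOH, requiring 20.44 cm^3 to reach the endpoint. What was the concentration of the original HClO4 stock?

n(KOH) = 0.1718 x 0.02044 = 0.003512 mol.
n(HClO4) in the aliquot = 0.003512 mol.
[diluted HClO4] = 0.003512 / 0.01472 = 0.2386 M.
Dilution factor = 200.0/7.880 = 25.38, so [stock] = 0.2386 x 25.38 = 6.05 M.

6.05 M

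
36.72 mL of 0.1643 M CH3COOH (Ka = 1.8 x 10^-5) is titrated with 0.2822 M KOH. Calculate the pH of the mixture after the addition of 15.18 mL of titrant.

Initial n(CH3COOH) = 0.1643 x 0.03672 = 0.006033 mol.
n(KOH) added = 0.2822 x 0.01518 = 0.004284 mol, converting that many moles of CH3COOH to CH3COO-.
Remaining n(CH3COOH) = 0.001749 mol; n(CH3COO-) = 0.004284 mol.
By Henderson-Hasselbalch, pH = pKa + log([A^-]/[HA]) = 4.74 + log(0.004284/0.001749) = 4.74 + (+0.39) = 5.13.

5.13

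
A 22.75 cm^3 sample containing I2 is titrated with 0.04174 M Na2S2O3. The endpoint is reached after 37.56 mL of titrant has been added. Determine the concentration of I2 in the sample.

n(Na2S2O3) = 0.04174 x 0.03756 = 0.001568 mol.
From the balanced equation, 2 mol Na2S2O3 reacts with 1 mol I2, so n(I2) = 0.001568 x 1/2 = 0.0007839 mol.
[I2] = 0.0007839 / 0.02275 L = 0.0345 M.

0.0345 M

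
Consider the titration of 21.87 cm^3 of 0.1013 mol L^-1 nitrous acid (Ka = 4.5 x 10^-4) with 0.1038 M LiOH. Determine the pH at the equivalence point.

n(HNO2) = 0.1013 x 0.02187 = 0.002215 mol; V(LiOH) at equivalence = 0.002215/0.1038 = 0.02134 L.
At equivalence all the acid is converted to NO2-; total volume = 0.02187 + 0.02134 = 0.04321 L, so [NO2-] = 0.002215/0.04321 = 0.05127 M.
Kb = Kw/Ka = 1.0e-14 / 4.5 x 10^-4 = 2.22e-11.
[OH^-] = sqrt(Kb x [NO2-]) = sqrt(2.22e-11 x 0.05127) = 1.07e-6 M.
pOH = 5.97, so pH = 14.00 - 5.97 = 8.03.

8.03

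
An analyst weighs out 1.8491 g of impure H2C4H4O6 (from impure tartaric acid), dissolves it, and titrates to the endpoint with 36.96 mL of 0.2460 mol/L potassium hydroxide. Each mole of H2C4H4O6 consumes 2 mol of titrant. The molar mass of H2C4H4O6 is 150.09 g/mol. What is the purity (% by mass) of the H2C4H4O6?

36.9%

n(KOH) = 0.2460 x 0.03696 = 0.009092 mol.
n(H2C4H4O6) = 0.009092 / 2 = 0.004546 mol.
mass of H2C4H4O6 = 0.004546 x 150.09 = 0.6823 g.
% purity = 0.6823 / 1.8491 x 100 = 36.9%.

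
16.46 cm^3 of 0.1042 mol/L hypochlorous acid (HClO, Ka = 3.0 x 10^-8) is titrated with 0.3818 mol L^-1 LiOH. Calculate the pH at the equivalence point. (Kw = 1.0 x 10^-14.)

n(HClO) = 0.1042 x 0.01646 = 0.001715 mol; V(LiOH) at equivalence = 0.001715/0.3818 = 0.004492 L.
At equivalence all the acid is converted to ClO-; total volume = 0.01646 + 0.004492 = 0.02095 L, so [ClO-] = 0.001715/0.02095 = 0.08186 M.
Kb = Kw/Ka = 1.0e-14 / 3.0 x 10^-8 = 3.33e-7.
[OH^-] = sqrt(Kb x [ClO-]) = sqrt(3.33e-7 x 0.08186) = 0.000165 M.
pOH = 3.78, so pH = 14.00 - 3.78 = 10.22.

10.22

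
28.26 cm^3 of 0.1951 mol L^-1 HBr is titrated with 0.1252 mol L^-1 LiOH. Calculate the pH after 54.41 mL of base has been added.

12.20

n(acid) = 0.1951 x 0.02826 = 0.005514 mol; n(LiOH) added = 0.1252 x 0.05441 = 0.006812 mol.
Base is in excess by 0.006812 - 0.005514 = 0.001299 mol in a total volume of 0.08267 L.
[OH^-] = 0.001299/0.08267 = 0.01571 M, so pOH = 1.80 and pH = 14.00 - 1.80 = 12.20.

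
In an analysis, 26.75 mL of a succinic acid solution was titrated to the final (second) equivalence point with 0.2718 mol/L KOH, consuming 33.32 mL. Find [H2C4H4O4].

0.169 M

n(KOH) = 0.2718 x 0.03332 = 0.009056 mol.
At the final (second) equivalence point, 2 mol OH^- react per mol H2C4H4O4, so n(H2C4H4O4) = 0.009056 / 2 = 0.004528 mol.
[H2C4H4O4] = 0.004528 / 0.02675 L = 0.169 M.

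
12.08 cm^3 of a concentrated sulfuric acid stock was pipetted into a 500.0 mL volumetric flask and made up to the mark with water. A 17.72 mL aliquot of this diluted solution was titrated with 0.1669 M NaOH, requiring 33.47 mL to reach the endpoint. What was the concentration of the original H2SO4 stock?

6.52 M

n(NaOH) = 0.1669 x 0.03347 = 0.005586 mol.
n(H2SO4) in the aliquot = 0.005586 x 1/2 = 0.002793 mol.
[diluted H2SO4] = 0.002793 / 0.01772 = 0.1576 M.
Dilution factor = 500.0/12.08 = 41.39, so [stock] = 0.1576 x 41.39 = 6.52 M.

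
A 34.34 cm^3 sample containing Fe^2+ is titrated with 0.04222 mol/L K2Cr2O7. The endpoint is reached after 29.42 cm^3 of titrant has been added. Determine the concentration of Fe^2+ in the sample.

0.217 M

n(K2Cr2O7) = 0.04222 x 0.02942 = 0.001242 mol.
From the balanced equation, 1 mol K2Cr2O7 reacts with 6 mol Fe^2+, so n(Fe^2+) = 0.001242 x 6/1 = 0.007453 mol.
[Fe^2+] = 0.007453 / 0.03434 L = 0.217 M.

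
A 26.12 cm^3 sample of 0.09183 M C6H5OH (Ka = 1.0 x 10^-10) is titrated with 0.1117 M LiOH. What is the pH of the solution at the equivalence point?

11.35

n(C6H5OH) = 0.09183 x 0.02612 = 0.002399 mol; V(LiOH) at equivalence = 0.002399/0.1117 = 0.02147 L.
At equivalence all the acid is converted to C6H5O-; total volume = 0.02612 + 0.02147 = 0.04759 L, so [C6H5O-] = 0.002399/0.04759 = 0.05040 M.
Kb = Kw/Ka = 1.0e-14 / 1.0 x 10^-10 = 0.000100.
[OH^-] = sqrt(Kb x [C6H5O-]) = sqrt(0.000100 x 0.05040) = 0.00224 M.
pOH = 2.65, so pH = 14.00 - 2.65 = 11.35.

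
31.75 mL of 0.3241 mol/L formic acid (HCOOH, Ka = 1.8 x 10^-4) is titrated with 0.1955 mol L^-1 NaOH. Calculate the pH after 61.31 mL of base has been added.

n(acid) = 0.3241 x 0.03175 = 0.01029 mol; n(NaOH) added = 0.1955 x 0.06131 = 0.01199 mol.
Base is in excess by 0.01199 - 0.01029 = 0.001696 mol in a total volume of 0.09306 L.
[OH^-] = 0.001696/0.09306 = 0.01822 M, so pOH = 1.74 and pH = 14.00 - 1.74 = 12.26.

12.26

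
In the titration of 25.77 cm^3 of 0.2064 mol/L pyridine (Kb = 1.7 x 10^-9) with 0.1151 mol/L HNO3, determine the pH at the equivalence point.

3.18

n(C5H5N) = 0.2064 x 0.02577 = 0.005319 mol; V(HNO3) at equivalence = 0.005319/0.1151 = 0.04621 L.
At equivalence the base is fully converted to C5H5NH+; total volume = 0.07198 L, so [C5H5NH+] = 0.005319/0.07198 = 0.07389 M.
Ka(C5H5NH+) = Kw/Kb = 1.0e-14 / 1.7 x 10^-9 = 5.88e-6.
[H^+] = sqrt(Ka x [C5H5NH+]) = sqrt(5.88e-6 x 0.07389) = 0.000659 M.
pH = -log(0.000659) = 3.18.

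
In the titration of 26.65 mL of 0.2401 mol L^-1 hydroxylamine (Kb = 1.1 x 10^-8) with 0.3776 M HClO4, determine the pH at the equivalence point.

n(NH2OH) = 0.2401 x 0.02665 = 0.006399 mol; V(HClO4) at equivalence = 0.006399/0.3776 = 0.01695 L.
At equivalence the base is fully converted to NH3OH+; total volume = 0.04360 L, so [NH3OH+] = 0.006399/0.04360 = 0.1468 M.
Ka(NH3OH+) = Kw/Kb = 1.0e-14 / 1.1 x 10^-8 = 9.09e-7.
[H^+] = sqrt(Ka x [NH3OH+]) = sqrt(9.09e-7 x 0.1468) = 0.000365 M.
pH = -log(0.000365) = 3.44.

3.44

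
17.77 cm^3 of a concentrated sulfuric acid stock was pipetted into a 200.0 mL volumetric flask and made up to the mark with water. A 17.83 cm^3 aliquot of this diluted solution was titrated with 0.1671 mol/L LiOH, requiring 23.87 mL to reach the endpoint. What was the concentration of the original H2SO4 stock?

n(LiOH) = 0.1671 x 0.02387 = 0.003989 mol.
n(H2SO4) in the aliquot = 0.003989 x 1/2 = 0.001994 mol.
[diluted H2SO4] = 0.001994 / 0.01783 = 0.1119 M.
Dilution factor = 200.0/17.77 = 11.25, so [stock] = 0.1119 x 11.25 = 1.26 M.

1.26 M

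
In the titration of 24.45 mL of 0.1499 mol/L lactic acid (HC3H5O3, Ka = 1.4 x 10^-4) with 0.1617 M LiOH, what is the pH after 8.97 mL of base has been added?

Initial n(HC3H5O3) = 0.1499 x 0.02445 = 0.003665 mol.
n(LiOH) added = 0.1617 x 0.008970 = 0.001450 mol, converting that many moles of HC3H5O3 to C3H5O3-.
Remaining n(HC3H5O3) = 0.002215 mol; n(C3H5O3-) = 0.001450 mol.
By Henderson-Hasselbalch, pH = pKa + log([A^-]/[HA]) = 3.85 + log(0.001450/0.002215) = 3.85 + (-0.18) = 3.67.

3.67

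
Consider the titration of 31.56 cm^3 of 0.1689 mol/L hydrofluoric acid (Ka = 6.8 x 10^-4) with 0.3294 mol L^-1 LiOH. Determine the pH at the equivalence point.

8.11

n(HF) = 0.1689 x 0.03156 = 0.005330 mol; V(LiOH) at equivalence = 0.005330/0.3294 = 0.01618 L.
At equivalence all the acid is converted to F-; total volume = 0.03156 + 0.01618 = 0.04774 L, so [F-] = 0.005330/0.04774 = 0.1117 M.
Kb = Kw/Ka = 1.0e-14 / 6.8 x 10^-4 = 1.47e-11.
[OH^-] = sqrt(Kb x [F-]) = sqrt(1.47e-11 x 0.1117) = 1.28e-6 M.
pOH = 5.89, so pH = 14.00 - 5.89 = 8.11.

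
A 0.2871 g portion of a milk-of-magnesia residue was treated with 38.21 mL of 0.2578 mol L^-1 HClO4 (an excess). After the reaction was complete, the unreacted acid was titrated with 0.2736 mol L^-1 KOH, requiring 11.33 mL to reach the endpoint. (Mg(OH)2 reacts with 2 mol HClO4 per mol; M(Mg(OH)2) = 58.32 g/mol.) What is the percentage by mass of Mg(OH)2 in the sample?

Total n(HClO4) added = 0.2578 x 0.03821 = 0.009851 mol.
n(KOH) used = 0.2736 x 0.01133 = 0.003100 mol, which equals the excess n(HClO4).
So n(HClO4) consumed by the sample = 0.009851 - 0.003100 = 0.006751 mol.
n(Mg(OH)2) = 0.006751 / 2 = 0.003375 mol.
mass Mg(OH)2 = 0.003375 x 58.32 = 0.1968 g, so %Mg(OH)2 = 0.1968/0.2871 x 100 = 68.6%.

68.6%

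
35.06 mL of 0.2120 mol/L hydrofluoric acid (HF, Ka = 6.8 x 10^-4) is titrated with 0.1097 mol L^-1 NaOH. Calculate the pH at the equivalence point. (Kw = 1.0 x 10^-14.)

n(HF) = 0.2120 x 0.03506 = 0.007433 mol; V(NaOH) at equivalence = 0.007433/0.1097 = 0.06775 L.
At equivalence all the acid is converted to F-; total volume = 0.03506 + 0.06775 = 0.1028 L, so [F-] = 0.007433/0.1028 = 0.07229 M.
Kb = Kw/Ka = 1.0e-14 / 6.8 x 10^-4 = 1.47e-11.
[OH^-] = sqrt(Kb x [F-]) = sqrt(1.47e-11 x 0.07229) = 1.03e-6 M.
pOH = 5.99, so pH = 14.00 - 5.99 = 8.01.

8.01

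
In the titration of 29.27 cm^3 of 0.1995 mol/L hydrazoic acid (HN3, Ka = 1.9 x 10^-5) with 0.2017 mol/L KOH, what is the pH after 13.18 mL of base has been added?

Initial n(HN3) = 0.1995 x 0.02927 = 0.005839 mol.
n(KOH) added = 0.2017 x 0.01318 = 0.002658 mol, converting that many moles of HN3 to N3-.
Remaining n(HN3) = 0.003181 mol; n(N3-) = 0.002658 mol.
By Henderson-Hasselbalch, pH = pKa + log([A^-]/[HA]) = 4.72 + log(0.002658/0.003181) = 4.72 + (-0.08) = 4.64.

4.64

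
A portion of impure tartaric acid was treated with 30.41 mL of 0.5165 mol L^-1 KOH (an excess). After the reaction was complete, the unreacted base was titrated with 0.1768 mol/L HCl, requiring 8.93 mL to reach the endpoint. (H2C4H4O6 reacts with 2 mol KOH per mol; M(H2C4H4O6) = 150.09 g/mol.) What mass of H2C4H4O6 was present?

Total n(KOH) added = 0.5165 x 0.03041 = 0.01571 mol.
n(HCl) used = 0.1768 x 0.008930 = 0.001579 mol, which equals the excess n(KOH).
So n(KOH) consumed by the sample = 0.01571 - 0.001579 = 0.01413 mol.
n(H2C4H4O6) = 0.01413 / 2 = 0.007064 mol.
mass = 0.007064 mol x 150.09 g/mol = 1.06 g.

1.06 g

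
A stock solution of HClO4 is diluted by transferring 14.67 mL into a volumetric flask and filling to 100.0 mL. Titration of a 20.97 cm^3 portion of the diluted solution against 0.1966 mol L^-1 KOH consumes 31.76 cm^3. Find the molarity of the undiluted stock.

n(KOH) = 0.1966 x 0.03176 = 0.006244 mol.
n(HClO4) in the aliquot = 0.006244 mol.
[diluted HClO4] = 0.006244 / 0.02097 = 0.2978 M.
Dilution factor = 100.0/14.67 = 6.817, so [stock] = 0.2978 x 6.817 = 2.03 M.

2.03 M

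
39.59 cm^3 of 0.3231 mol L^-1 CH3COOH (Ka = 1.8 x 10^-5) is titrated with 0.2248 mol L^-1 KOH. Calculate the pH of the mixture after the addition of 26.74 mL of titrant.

4.69

Initial n(CH3COOH) = 0.3231 x 0.03959 = 0.01279 mol.
n(KOH) added = 0.2248 x 0.02674 = 0.006011 mol, converting that many moles of CH3COOH to CH3COO-.
Remaining n(CH3COOH) = 0.006780 mol; n(CH3COO-) = 0.006011 mol.
By Henderson-Hasselbalch, pH = pKa + log([A^-]/[HA]) = 4.74 + log(0.006011/0.006780) = 4.74 + (-0.05) = 4.69.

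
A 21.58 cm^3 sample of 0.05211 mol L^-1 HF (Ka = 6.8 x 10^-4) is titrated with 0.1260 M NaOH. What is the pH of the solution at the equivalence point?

7.87

n(HF) = 0.05211 x 0.02158 = 0.001125 mol; V(NaOH) at equivalence = 0.001125/0.1260 = 0.008925 L.
At equivalence all the acid is converted to F-; total volume = 0.02158 + 0.008925 = 0.03050 L, so [F-] = 0.001125/0.03050 = 0.03686 M.
Kb = Kw/Ka = 1.0e-14 / 6.8 x 10^-4 = 1.47e-11.
[OH^-] = sqrt(Kb x [F-]) = sqrt(1.47e-11 x 0.03686) = 7.36e-7 M.
pOH = 6.13, so pH = 14.00 - 6.13 = 7.87.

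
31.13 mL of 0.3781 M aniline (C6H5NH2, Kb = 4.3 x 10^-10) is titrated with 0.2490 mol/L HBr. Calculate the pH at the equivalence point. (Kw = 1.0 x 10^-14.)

n(C6H5NH2) = 0.3781 x 0.03113 = 0.01177 mol; V(HBr) at equivalence = 0.01177/0.2490 = 0.04727 L.
At equivalence the base is fully converted to C6H5NH3+; total volume = 0.07840 L, so [C6H5NH3+] = 0.01177/0.07840 = 0.1501 M.
Ka(C6H5NH3+) = Kw/Kb = 1.0e-14 / 4.3 x 10^-10 = 2.33e-5.
[H^+] = sqrt(Ka x [C6H5NH3+]) = sqrt(2.33e-5 x 0.1501) = 0.00187 M.
pH = -log(0.00187) = 2.73.

2.73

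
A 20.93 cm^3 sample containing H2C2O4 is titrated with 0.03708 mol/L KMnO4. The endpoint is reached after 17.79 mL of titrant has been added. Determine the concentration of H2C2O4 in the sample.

n(KMnO4) = 0.03708 x 0.01779 = 0.0006597 mol.
From the balanced equation, 2 mol KMnO4 reacts with 5 mol H2C2O4, so n(H2C2O4) = 0.0006597 x 5/2 = 0.001649 mol.
[H2C2O4] = 0.001649 / 0.02093 L = 0.0788 M.

0.0788 M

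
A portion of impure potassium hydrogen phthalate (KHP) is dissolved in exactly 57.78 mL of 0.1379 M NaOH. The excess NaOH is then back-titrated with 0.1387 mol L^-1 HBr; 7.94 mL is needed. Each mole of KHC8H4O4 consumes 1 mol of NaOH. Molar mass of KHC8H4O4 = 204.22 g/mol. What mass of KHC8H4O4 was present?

1.40 g

Total n(NaOH) added = 0.1379 x 0.05778 = 0.007968 mol.
n(HBr) used = 0.1387 x 0.007940 = 0.001101 mol, which equals the excess n(NaOH).
So n(NaOH) consumed by the sample = 0.007968 - 0.001101 = 0.006867 mol.
n(KHC8H4O4) = 0.006867 / 1 = 0.006867 mol.
mass = 0.006867 mol x 204.22 g/mol = 1.40 g.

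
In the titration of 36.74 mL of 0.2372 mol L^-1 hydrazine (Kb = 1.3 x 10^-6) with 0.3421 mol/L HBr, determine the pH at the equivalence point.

n(N2H4) = 0.2372 x 0.03674 = 0.008715 mol; V(HBr) at equivalence = 0.008715/0.3421 = 0.02547 L.
At equivalence the base is fully converted to N2H5+; total volume = 0.06221 L, so [N2H5+] = 0.008715/0.06221 = 0.1401 M.
Ka(N2H5+) = Kw/Kb = 1.0e-14 / 1.3 x 10^-6 = 7.69e-9.
[H^+] = sqrt(Ka x [N2H5+]) = sqrt(7.69e-9 x 0.1401) = 3.28e-5 M.
pH = -log(3.28e-5) = 4.48.

4.48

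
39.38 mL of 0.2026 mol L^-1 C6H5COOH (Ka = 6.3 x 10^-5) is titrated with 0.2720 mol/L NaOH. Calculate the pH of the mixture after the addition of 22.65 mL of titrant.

Initial n(C6H5COOH) = 0.2026 x 0.03938 = 0.007978 mol.
n(NaOH) added = 0.2720 x 0.02265 = 0.006161 mol, converting that many moles of C6H5COOH to C6H5COO-.
Remaining n(C6H5COOH) = 0.001818 mol; n(C6H5COO-) = 0.006161 mol.
By Henderson-Hasselbalch, pH = pKa + log([A^-]/[HA]) = 4.20 + log(0.006161/0.001818) = 4.20 + (+0.53) = 4.73.

4.73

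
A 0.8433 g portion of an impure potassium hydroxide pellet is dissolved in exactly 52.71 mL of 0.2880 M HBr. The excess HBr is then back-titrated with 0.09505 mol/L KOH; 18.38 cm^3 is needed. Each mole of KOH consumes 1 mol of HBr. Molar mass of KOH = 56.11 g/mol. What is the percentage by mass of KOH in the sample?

89.4%

Total n(HBr) added = 0.2880 x 0.05271 = 0.01518 mol.
n(KOH) used = 0.09505 x 0.01838 = 0.001747 mol, which equals the excess n(HBr).
So n(HBr) consumed by the sample = 0.01518 - 0.001747 = 0.01343 mol.
n(KOH) = 0.01343 / 1 = 0.01343 mol.
mass KOH = 0.01343 x 56.11 = 0.7538 g, so %KOH = 0.7538/0.8433 x 100 = 89.4%.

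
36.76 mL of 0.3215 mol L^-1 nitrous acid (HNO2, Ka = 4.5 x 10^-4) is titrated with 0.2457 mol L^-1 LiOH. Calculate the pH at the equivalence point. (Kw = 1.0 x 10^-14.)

n(HNO2) = 0.3215 x 0.03676 = 0.01182 mol; V(LiOH) at equivalence = 0.01182/0.2457 = 0.04810 L.
At equivalence all the acid is converted to NO2-; total volume = 0.03676 + 0.04810 = 0.08486 L, so [NO2-] = 0.01182/0.08486 = 0.1393 M.
Kb = Kw/Ka = 1.0e-14 / 4.5 x 10^-4 = 2.22e-11.
[OH^-] = sqrt(Kb x [NO2-]) = sqrt(2.22e-11 x 0.1393) = 1.76e-6 M.
pOH = 5.75, so pH = 14.00 - 5.75 = 8.25.

8.25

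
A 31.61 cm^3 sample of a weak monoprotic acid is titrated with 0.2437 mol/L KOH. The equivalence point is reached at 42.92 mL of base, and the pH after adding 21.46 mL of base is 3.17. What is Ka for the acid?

6.8 x 10^-4

21.46 mL is half of the equivalence volume, so this is the half-equivalence point where [HA] = [A^-].
At half-equivalence pH = pKa, so pKa = 3.17.
Ka = 10^(-3.17) = 6.8 x 10^-4.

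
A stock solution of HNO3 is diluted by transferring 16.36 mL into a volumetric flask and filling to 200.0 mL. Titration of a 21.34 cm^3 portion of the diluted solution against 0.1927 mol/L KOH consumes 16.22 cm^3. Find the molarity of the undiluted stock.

n(KOH) = 0.1927 x 0.01622 = 0.003126 mol.
n(HNO3) in the aliquot = 0.003126 mol.
[diluted HNO3] = 0.003126 / 0.02134 = 0.1465 M.
Dilution factor = 200.0/16.36 = 12.22, so [stock] = 0.1465 x 12.22 = 1.79 M.

1.79 M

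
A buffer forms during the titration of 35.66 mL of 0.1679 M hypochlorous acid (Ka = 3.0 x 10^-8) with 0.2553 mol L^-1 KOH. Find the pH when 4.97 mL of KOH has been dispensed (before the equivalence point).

Initial n(HClO) = 0.1679 x 0.03566 = 0.005987 mol.
n(KOH) added = 0.2553 x 0.004970 = 0.001269 mol, converting that many moles of HClO to ClO-.
Remaining n(HClO) = 0.004718 mol; n(ClO-) = 0.001269 mol.
By Henderson-Hasselbalch, pH = pKa + log([A^-]/[HA]) = 7.52 + log(0.001269/0.004718) = 7.52 + (-0.57) = 6.95.

6.95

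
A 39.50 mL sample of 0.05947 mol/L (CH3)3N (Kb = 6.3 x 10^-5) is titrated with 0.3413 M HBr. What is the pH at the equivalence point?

5.55

n((CH3)3N) = 0.05947 x 0.03950 = 0.002349 mol; V(HBr) at equivalence = 0.002349/0.3413 = 0.006883 L.
At equivalence the base is fully converted to (CH3)3NH+; total volume = 0.04638 L, so [(CH3)3NH+] = 0.002349/0.04638 = 0.05065 M.
Ka((CH3)3NH+) = Kw/Kb = 1.0e-14 / 6.3 x 10^-5 = 1.59e-10.
[H^+] = sqrt(Ka x [(CH3)3NH+]) = sqrt(1.59e-10 x 0.05065) = 2.84e-6 M.
pH = -log(2.84e-6) = 5.55.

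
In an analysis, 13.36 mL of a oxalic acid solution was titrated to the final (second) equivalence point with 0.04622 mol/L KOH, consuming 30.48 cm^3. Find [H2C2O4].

0.0527 M

n(KOH) = 0.04622 x 0.03048 = 0.001409 mol.
At the final (second) equivalence point, 2 mol OH^- react per mol H2C2O4, so n(H2C2O4) = 0.001409 / 2 = 0.0007044 mol.
[H2C2O4] = 0.0007044 / 0.01336 L = 0.0527 M.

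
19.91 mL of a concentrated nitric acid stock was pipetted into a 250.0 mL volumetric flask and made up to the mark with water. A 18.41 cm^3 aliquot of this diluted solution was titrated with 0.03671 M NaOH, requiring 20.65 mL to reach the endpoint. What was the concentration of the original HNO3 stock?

0.517 M

n(NaOH) = 0.03671 x 0.02065 = 0.0007581 mol.
n(HNO3) in the aliquot = 0.0007581 mol.
[diluted HNO3] = 0.0007581 / 0.01841 = 0.04118 M.
Dilution factor = 250.0/19.91 = 12.56, so [stock] = 0.04118 x 12.56 = 0.517 M.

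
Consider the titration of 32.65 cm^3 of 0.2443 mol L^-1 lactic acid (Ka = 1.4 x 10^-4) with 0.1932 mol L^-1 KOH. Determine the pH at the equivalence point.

8.44

n(HC3H5O3) = 0.2443 x 0.03265 = 0.007976 mol; V(KOH) at equivalence = 0.007976/0.1932 = 0.04129 L.
At equivalence all the acid is converted to C3H5O3-; total volume = 0.03265 + 0.04129 = 0.07394 L, so [C3H5O3-] = 0.007976/0.07394 = 0.1079 M.
Kb = Kw/Ka = 1.0e-14 / 1.4 x 10^-4 = 7.14e-11.
[OH^-] = sqrt(Kb x [C3H5O3-]) = sqrt(7.14e-11 x 0.1079) = 2.78e-6 M.
pOH = 5.56, so pH = 14.00 - 5.56 = 8.44.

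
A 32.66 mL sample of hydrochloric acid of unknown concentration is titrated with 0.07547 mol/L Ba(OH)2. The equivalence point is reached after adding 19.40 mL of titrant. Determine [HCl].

n(Ba(OH)2) delivered = 0.07547 x 0.01940 = 0.001464 mol.
The reaction is 2 HCl + 1 Ba(OH)2, so n(HCl) = 0.001464 x 2/1 = 0.002928 mol.
[HCl] = 0.002928 mol / 0.03266 L = 0.0897 M.

0.0897 M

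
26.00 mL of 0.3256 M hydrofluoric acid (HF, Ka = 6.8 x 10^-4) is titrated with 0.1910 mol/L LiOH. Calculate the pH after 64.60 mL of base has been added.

n(acid) = 0.3256 x 0.02600 = 0.008466 mol; n(LiOH) added = 0.1910 x 0.06460 = 0.01234 mol.
Base is in excess by 0.01234 - 0.008466 = 0.003873 mol in a total volume of 0.09060 L.
[OH^-] = 0.003873/0.09060 = 0.04275 M, so pOH = 1.37 and pH = 14.00 - 1.37 = 12.63.

12.63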